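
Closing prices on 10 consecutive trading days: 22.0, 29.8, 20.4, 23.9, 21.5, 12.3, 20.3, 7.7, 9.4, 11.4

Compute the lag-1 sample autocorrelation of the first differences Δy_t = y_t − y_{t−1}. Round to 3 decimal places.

First differences Δy: 7.8, -9.4, 3.5, -2.4, -9.2, 8.0, -12.6, 1.7, 2.0
Mean of differences = -1.1778
Numerator Σ(Δy_t−Δȳ)(Δy_{t+1}−Δȳ) = -310.3738
Denominator Σ(Δy_t−Δȳ)² = 469.0156
r_1(Δy) = -310.3738 / 469.0156 = -0.662

-0.662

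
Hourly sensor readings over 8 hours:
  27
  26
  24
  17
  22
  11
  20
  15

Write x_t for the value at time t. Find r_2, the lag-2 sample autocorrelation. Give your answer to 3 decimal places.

Mean x̄ = (27 + 26 + 24 + 17 + 22 + 11 + 20 + 15)/8 = 20.2500
Deviations from mean: 6.7500, 5.7500, 3.7500, -3.2500, 1.7500, -9.2500, -0.2500, -5.2500
Σ(x_t−x̄)(x_{t+2}−x̄) = (25.3125) + (-18.6875) + (6.5625) + (30.0625) + (-0.4375) + (48.5625) = 91.3750
Denominator Σ(x_t−x̄)² = 219.5000
r_2 = 91.3750 / 219.5000 = 0.416

0.416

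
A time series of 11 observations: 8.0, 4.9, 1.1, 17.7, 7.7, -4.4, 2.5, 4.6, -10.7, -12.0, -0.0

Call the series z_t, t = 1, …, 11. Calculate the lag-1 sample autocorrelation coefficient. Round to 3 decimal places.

0.304

Mean z̄ = (8.0 + 4.9 + 1.1 + 17.7 + 7.7 − 4.4 + 2.5 + 4.6 − 10.7 − 12.0 − 0.0)/11 = 1.7636
Numerator Σ_{t=1}^{10}(z_t−z̄)(z_{t+1}−z̄) = 222.9341
Denominator Σ(z_t−z̄)² = 732.8455
r_1 = 222.9341 / 732.8455 = 0.304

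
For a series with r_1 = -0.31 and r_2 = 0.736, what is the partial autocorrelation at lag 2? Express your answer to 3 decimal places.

0.708

φ_{22} = (r_2 − r_1²) / (1 − r_1²)
r_1² = (-0.31)² = 0.0961
Numerator = 0.736 − 0.0961 = 0.6399; denominator = 1 − 0.0961 = 0.9039
φ_{22} = 0.6399 / 0.9039 = 0.708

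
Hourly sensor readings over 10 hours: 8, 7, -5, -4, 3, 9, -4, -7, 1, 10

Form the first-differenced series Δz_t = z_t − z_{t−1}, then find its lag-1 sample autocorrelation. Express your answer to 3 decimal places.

0.107

First differences Δz: -1, -12, 1, 7, 6, -13, -3, 8, 9
Mean of differences = 0.2222
Numerator Σ(Δz_t−Δz̄)(Δz_{t+1}−Δz̄) = 59.2840
Denominator Σ(Δz_t−Δz̄)² = 553.5556
r_1(Δz) = 59.2840 / 553.5556 = 0.107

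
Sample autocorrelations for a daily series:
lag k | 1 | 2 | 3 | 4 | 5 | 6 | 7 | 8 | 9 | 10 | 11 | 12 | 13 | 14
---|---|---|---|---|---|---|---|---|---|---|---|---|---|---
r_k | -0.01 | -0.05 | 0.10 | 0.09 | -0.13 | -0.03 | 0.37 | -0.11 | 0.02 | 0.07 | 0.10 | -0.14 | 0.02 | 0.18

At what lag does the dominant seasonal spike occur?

The largest autocorrelation is r_7 = 0.37, with a weaker echo at lag 14 (0.18); the remaining lags stay at or below 0.10.
The dominant spike at lag 7 indicates a seasonal period of 7.

7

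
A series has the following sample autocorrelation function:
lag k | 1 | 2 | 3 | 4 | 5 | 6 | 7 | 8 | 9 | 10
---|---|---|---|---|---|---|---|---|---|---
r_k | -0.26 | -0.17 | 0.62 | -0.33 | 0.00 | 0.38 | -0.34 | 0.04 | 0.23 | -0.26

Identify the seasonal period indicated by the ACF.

3

The largest autocorrelation is r_3 = 0.62, with weaker echoes at lags 6 (0.38) and 9 (0.23); the remaining lags stay at or below 0.04.
The dominant spike at lag 3 indicates a seasonal period of 3.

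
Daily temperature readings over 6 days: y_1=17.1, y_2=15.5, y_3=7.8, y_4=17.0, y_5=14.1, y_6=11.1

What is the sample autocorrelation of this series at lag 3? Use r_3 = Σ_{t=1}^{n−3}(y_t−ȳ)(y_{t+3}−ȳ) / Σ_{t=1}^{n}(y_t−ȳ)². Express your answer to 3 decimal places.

Mean ȳ = (17.1 + 15.5 + 7.8 + 17.0 + 14.1 + 11.1)/6 = 13.7667
Numerator Σ_{t=1}^{3}(y_t−ȳ)(y_{t+3}−ȳ) = 27.2667
Denominator Σ(y_t−ȳ)² = 67.3933
r_3 = 27.2667 / 67.3933 = 0.405

0.405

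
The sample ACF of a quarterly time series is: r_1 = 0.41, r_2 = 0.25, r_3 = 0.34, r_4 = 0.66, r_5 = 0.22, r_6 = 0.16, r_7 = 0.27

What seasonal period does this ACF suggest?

The largest autocorrelation is r_4 = 0.66; the remaining lags stay at or below 0.41. The elevated value at lag 1 (0.41), dropping to 0.25 at lag 2, reflects decaying short-term dependence rather than seasonality.
The dominant spike at lag 4 indicates a seasonal period of 4.

4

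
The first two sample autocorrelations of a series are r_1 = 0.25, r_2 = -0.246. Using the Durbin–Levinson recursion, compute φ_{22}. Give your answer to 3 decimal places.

φ_{22} = (r_2 − r_1²) / (1 − r_1²)
r_1² = (0.25)² = 0.0625
Numerator = -0.246 − 0.0625 = -0.3085; denominator = 1 − 0.0625 = 0.9375
φ_{22} = -0.3085 / 0.9375 = -0.329

-0.329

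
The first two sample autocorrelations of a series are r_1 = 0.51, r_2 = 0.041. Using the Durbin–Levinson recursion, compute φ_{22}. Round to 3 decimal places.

-0.296

φ_{22} = (r_2 − r_1²) / (1 − r_1²)
r_1² = (0.51)² = 0.2601
Numerator = 0.041 − 0.2601 = -0.2191; denominator = 1 − 0.2601 = 0.7399
φ_{22} = -0.2191 / 0.7399 = -0.296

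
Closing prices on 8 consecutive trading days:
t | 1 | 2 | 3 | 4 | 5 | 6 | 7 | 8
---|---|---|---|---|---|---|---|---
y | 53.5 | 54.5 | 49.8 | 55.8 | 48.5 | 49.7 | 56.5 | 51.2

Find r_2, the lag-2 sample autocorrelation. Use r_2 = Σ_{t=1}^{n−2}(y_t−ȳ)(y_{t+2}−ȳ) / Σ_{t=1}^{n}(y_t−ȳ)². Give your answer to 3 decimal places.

-0.113

Mean ȳ = (53.5 + 54.5 + 49.8 + 55.8 + 48.5 + 49.7 + 56.5 + 51.2)/8 = 52.4375
Deviations from mean: 1.0625, 2.0625, -2.6375, 3.3625, -3.9375, -2.7375, 4.0625, -1.2375
Numerator Σ_{t=1}^{6}(y_t−ȳ)(y_{t+2}−ȳ) = -7.2953
Denominator Σ(y_t−ȳ)² = 64.6788
r_2 = -7.2953 / 64.6788 = -0.113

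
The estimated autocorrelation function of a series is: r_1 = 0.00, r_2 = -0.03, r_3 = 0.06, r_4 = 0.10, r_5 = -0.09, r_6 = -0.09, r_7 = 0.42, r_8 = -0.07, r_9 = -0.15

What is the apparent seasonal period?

The largest autocorrelation is r_7 = 0.42; the remaining lags stay at or below 0.10.
The dominant spike at lag 7 indicates a seasonal period of 7.

7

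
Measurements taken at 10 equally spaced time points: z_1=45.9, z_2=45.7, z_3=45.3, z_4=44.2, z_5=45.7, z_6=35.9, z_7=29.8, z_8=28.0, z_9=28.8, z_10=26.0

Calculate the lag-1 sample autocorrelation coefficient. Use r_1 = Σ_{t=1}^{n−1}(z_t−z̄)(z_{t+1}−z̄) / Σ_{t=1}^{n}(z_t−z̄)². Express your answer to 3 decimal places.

0.738

Mean z̄ = (45.9 + 45.7 + 45.3 + 44.2 + 45.7 + 35.9 + 29.8 + 28.0 + 28.8 + 26.0)/10 = 37.5300
Numerator Σ_{t=1}^{9}(z_t−z̄)(z_{t+1}−z̄) = 494.9871
Denominator Σ(z_t−z̄)² = 670.8010
r_1 = 494.9871 / 670.8010 = 0.738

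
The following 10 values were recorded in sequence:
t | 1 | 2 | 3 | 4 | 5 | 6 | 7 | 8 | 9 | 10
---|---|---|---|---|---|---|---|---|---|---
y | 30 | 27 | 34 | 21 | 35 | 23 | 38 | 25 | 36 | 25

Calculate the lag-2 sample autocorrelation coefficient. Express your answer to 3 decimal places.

Mean ȳ = (30 + 27 + 34 + 21 + 35 + 23 + 38 + 25 + 36 + 25)/10 = 29.4000
Numerator Σ_{t=1}^{8}(y_t−ȳ)(y_{t+2}−ȳ) = 254.8800
Denominator Σ(y_t−ȳ)² = 326.4000
r_2 = 254.8800 / 326.4000 = 0.781

0.781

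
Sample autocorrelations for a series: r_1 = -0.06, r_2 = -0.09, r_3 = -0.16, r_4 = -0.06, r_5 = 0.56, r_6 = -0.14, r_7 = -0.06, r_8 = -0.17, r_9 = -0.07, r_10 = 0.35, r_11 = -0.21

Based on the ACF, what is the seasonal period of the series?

5

The largest autocorrelation is r_5 = 0.56, with a weaker echo at lag 10 (0.35); the remaining lags stay at or below -0.06.
The dominant spike at lag 5 indicates a seasonal period of 5.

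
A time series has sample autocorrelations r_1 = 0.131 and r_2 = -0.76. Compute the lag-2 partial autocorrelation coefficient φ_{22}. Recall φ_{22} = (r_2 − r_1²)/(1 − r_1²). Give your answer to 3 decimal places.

φ_{22} = (r_2 − r_1²) / (1 − r_1²)
r_1² = (0.131)² = 0.017161
Numerator = -0.76 − 0.0172 = -0.7772; denominator = 1 − 0.0172 = 0.9828
φ_{22} = -0.7772 / 0.9828 = -0.791

-0.791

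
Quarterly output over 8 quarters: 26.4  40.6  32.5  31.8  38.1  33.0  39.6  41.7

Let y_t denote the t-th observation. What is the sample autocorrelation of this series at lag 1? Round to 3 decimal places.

-0.258

Mean ȳ = (26.4 + 40.6 + 32.5 + 31.8 + 38.1 + 33.0 + 39.6 + 41.7)/8 = 35.4625
Deviations from mean: -9.0625, 5.1375, -2.9625, -3.6625, 2.6375, -2.4625, 4.1375, 6.2375
Σ(y_t−ȳ)(y_{t+1}−ȳ) = (-46.5586) + (-15.2198) + (10.8502) + (-9.6598) + (-6.4948) + (-10.1886) + (25.8077) = -51.4639
Denominator Σ(y_t−ȳ)² = 199.7588
r_1 = -51.4639 / 199.7588 = -0.258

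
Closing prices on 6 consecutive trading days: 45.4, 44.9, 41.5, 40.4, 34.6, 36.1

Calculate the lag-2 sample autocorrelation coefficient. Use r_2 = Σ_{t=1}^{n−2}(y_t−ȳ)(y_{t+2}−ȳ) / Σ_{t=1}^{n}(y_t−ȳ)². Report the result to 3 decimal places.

Mean ȳ = (45.4 + 44.9 + 41.5 + 40.4 + 34.6 + 36.1)/6 = 40.4833
Deviations from mean: 4.9167, 4.4167, 1.0167, -0.0833, -5.8833, -4.3833
Numerator Σ_{t=1}^{4}(y_t−ȳ)(y_{t+2}−ȳ) = -0.9856
Denominator Σ(y_t−ȳ)² = 98.5483
r_2 = -0.9856 / 98.5483 = -0.010

-0.010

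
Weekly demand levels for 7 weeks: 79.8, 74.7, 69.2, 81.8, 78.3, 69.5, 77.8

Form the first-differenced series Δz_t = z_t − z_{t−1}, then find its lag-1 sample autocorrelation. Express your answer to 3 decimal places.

-0.347

First differences Δz: -5.1, -5.5, 12.6, -3.5, -8.8, 8.3
Mean of differences = -0.3333
Numerator Σ(Δz_t−Δz̄)(Δz_{t+1}−Δz̄) = -129.4344
Denominator Σ(Δz_t−Δz̄)² = 372.9333
r_1(Δz) = -129.4344 / 372.9333 = -0.347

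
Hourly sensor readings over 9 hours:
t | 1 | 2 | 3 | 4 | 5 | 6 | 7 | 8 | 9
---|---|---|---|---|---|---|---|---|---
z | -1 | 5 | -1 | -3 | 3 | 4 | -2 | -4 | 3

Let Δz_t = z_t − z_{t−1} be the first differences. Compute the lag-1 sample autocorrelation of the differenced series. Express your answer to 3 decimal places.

-0.169

First differences Δz: 6, -6, -2, 6, 1, -6, -2, 7
Mean of differences = 0.5000
Numerator Σ(Δz_t−Δz̄)(Δz_{t+1}−Δz̄) = -33.7500
Denominator Σ(Δz_t−Δz̄)² = 200.0000
r_1(Δz) = -33.7500 / 200.0000 = -0.169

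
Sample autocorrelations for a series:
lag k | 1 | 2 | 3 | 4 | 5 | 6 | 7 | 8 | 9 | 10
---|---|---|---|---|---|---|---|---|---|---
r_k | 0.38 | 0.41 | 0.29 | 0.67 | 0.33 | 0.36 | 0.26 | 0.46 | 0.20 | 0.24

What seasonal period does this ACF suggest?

4

The largest autocorrelation is r_4 = 0.67, with a weaker echo at lag 8 (0.46); the remaining lags stay at or below 0.41.
The dominant spike at lag 4 indicates a seasonal period of 4.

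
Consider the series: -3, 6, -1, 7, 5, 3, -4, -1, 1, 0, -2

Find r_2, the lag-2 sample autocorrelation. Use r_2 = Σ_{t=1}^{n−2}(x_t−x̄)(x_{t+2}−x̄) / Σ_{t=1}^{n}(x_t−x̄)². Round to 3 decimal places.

0.143

Mean x̄ = (-3 + 6 − 1 + 7 + 5 + 3 − 4 − 1 + 1 + 0 − 2)/11 = 1.0000
Numerator Σ_{t=1}^{9}(x_t−x̄)(x_{t+2}−x̄) = 20.0000
Denominator Σ(x_t−x̄)² = 140.0000
r_2 = 20.0000 / 140.0000 = 0.143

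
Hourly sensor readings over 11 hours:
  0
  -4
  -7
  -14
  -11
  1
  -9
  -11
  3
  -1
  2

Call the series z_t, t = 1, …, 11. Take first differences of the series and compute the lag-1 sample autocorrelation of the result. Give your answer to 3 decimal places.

First differences Δz: -4, -3, -7, 3, 12, -10, -2, 14, -4, 3
Mean of differences = 0.2000
Numerator Σ(Δz_t−Δz̄)(Δz_{t+1}−Δz̄) = -148.6400
Denominator Σ(Δz_t−Δz̄)² = 551.6000
r_1(Δz) = -148.6400 / 551.6000 = -0.269

-0.269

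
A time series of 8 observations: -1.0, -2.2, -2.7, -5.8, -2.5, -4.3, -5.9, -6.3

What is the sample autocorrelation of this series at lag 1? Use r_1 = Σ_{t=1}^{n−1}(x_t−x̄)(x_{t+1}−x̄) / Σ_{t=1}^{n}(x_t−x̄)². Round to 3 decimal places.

Mean x̄ = (-1.0 − 2.2 − 2.7 − 5.8 − 2.5 − 4.3 − 5.9 − 6.3)/8 = -3.8375
Deviations from mean: 2.8375, 1.6375, 1.1375, -1.9625, 1.3375, -0.4625, -2.0625, -2.4625
Numerator Σ_{t=1}^{7}(x_t−x̄)(x_{t+1}−x̄) = 7.0661
Denominator Σ(x_t−x̄)² = 28.1988
r_1 = 7.0661 / 28.1988 = 0.251

0.251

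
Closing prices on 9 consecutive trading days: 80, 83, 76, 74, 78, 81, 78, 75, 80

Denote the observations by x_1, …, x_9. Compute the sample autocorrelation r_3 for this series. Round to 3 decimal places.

-0.114

Mean x̄ = (80 + 83 + 76 + 74 + 78 + 81 + 78 + 75 + 80)/9 = 78.3333
Σ(x_t−x̄)(x_{t+3}−x̄) = (-7.2222) + (-1.5556) + (-6.2222) + (1.4444) + (1.1111) + (4.4444) = -8.0000
Denominator Σ(x_t−x̄)² = 70.0000
r_3 = -8.0000 / 70.0000 = -0.114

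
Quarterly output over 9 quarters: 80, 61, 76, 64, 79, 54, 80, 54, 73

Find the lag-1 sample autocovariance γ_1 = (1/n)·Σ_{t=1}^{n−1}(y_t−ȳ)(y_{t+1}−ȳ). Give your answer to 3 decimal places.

-85.444

Mean ȳ = (80 + 61 + 76 + 64 + 79 + 54 + 80 + 54 + 73)/9 = 69.0000
Σ_{t=1}^{8}(y_t−ȳ)(y_{t+1}−ȳ) = -769.0000
γ_1 = -769.0000 / 9 = -85.444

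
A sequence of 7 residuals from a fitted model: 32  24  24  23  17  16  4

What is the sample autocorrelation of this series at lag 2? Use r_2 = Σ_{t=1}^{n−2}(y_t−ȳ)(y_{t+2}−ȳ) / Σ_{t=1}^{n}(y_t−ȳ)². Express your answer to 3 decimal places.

0.180

Mean ȳ = (32 + 24 + 24 + 23 + 17 + 16 + 4)/7 = 20.0000
Deviations from mean: 12.0000, 4.0000, 4.0000, 3.0000, -3.0000, -4.0000, -16.0000
Σ(y_t−ȳ)(y_{t+2}−ȳ) = (48.0000) + (12.0000) + (-12.0000) + (-12.0000) + (48.0000) = 84.0000
Denominator Σ(y_t−ȳ)² = 466.0000
r_2 = 84.0000 / 466.0000 = 0.180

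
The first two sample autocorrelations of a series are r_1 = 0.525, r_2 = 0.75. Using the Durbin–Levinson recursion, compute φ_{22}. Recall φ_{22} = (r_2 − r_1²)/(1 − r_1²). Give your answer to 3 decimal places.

φ_{22} = (r_2 − r_1²) / (1 − r_1²)
r_1² = (0.525)² = 0.275625
Numerator = 0.75 − 0.2756 = 0.4744; denominator = 1 − 0.2756 = 0.7244
φ_{22} = 0.4744 / 0.7244 = 0.655

0.655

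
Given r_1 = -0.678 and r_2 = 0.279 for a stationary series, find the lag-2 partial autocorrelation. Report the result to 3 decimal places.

-0.334

φ_{22} = (r_2 − r_1²) / (1 − r_1²)
r_1² = (-0.678)² = 0.459684
Numerator = 0.279 − 0.4597 = -0.1807; denominator = 1 − 0.4597 = 0.5403
φ_{22} = -0.1807 / 0.5403 = -0.334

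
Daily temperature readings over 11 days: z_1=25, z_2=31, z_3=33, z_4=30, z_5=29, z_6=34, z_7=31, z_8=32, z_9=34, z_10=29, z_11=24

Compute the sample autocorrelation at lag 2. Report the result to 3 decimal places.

-0.323

Mean z̄ = (25 + 31 + 33 + 30 + 29 + 34 + 31 + 32 + 34 + 29 + 24)/11 = 30.1818
Numerator Σ_{t=1}^{9}(z_t−z̄)(z_{t+2}−z̄) = -35.4298
Denominator Σ(z_t−z̄)² = 109.6364
r_2 = -35.4298 / 109.6364 = -0.323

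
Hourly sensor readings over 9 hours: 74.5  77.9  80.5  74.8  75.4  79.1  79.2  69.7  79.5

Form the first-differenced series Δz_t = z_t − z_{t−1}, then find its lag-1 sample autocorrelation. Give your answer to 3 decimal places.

First differences Δz: 3.4, 2.6, -5.7, 0.6, 3.7, 0.1, -9.5, 9.8
Mean of differences = 0.6250
Numerator Σ(Δz_t−Δz̄)(Δz_{t+1}−Δz̄) = -96.1256
Denominator Σ(Δz_t−Δz̄)² = 248.0350
r_1(Δz) = -96.1256 / 248.0350 = -0.388

-0.388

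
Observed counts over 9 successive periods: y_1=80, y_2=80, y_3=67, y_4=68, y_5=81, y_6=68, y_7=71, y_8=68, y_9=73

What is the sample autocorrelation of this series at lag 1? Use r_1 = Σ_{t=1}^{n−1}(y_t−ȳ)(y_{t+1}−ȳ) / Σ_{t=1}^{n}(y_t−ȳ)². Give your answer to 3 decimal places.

-0.086

Mean ȳ = (80 + 80 + 67 + 68 + 81 + 68 + 71 + 68 + 73)/9 = 72.8889
Numerator Σ_{t=1}^{8}(y_t−ȳ)(y_{t+1}−ȳ) = -23.9012
Denominator Σ(y_t−ȳ)² = 276.8889
r_1 = -23.9012 / 276.8889 = -0.086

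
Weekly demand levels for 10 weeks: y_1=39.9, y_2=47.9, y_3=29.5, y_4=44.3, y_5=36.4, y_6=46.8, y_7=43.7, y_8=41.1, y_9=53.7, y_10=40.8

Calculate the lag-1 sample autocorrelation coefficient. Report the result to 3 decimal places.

Mean ȳ = (39.9 + 47.9 + 29.5 + 44.3 + 36.4 + 46.8 + 43.7 + 41.1 + 53.7 + 40.8)/10 = 42.4100
Numerator Σ_{t=1}^{9}(y_t−ȳ)(y_{t+1}−ȳ) = -175.7921
Denominator Σ(y_t−ȳ)² = 395.5090
r_1 = -175.7921 / 395.5090 = -0.444

-0.444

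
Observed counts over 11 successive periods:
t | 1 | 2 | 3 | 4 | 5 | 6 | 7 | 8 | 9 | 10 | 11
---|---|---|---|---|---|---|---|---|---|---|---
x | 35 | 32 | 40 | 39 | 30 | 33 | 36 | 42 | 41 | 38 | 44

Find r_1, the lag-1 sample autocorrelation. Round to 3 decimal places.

Mean x̄ = (35 + 32 + 40 + 39 + 30 + 33 + 36 + 42 + 41 + 38 + 44)/11 = 37.2727
Numerator Σ_{t=1}^{10}(x_t−x̄)(x_{t+1}−x̄) = 45.4711
Denominator Σ(x_t−x̄)² = 198.1818
r_1 = 45.4711 / 198.1818 = 0.229

0.229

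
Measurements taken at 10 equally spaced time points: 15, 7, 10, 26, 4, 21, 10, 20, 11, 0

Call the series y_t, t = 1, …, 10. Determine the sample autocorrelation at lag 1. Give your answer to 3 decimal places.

Mean ȳ = (15 + 7 + 10 + 26 + 4 + 21 + 10 + 20 + 11 + 0)/10 = 12.4000
Numerator Σ_{t=1}^{9}(y_t−ȳ)(y_{t+1}−ȳ) = -252.3600
Denominator Σ(y_t−ȳ)² = 590.4000
r_1 = -252.3600 / 590.4000 = -0.427

-0.427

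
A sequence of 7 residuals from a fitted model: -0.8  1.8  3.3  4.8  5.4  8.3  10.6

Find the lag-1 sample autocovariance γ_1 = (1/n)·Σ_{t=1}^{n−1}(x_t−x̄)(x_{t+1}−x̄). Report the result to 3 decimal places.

Mean x̄ = (-0.8 + 1.8 + 3.3 + 4.8 + 5.4 + 8.3 + 10.6)/7 = 4.7714
Σ_{t=1}^{6}(x_t−x̄)(x_{t+1}−x̄) = 43.6878
γ_1 = 43.6878 / 7 = 6.241

6.241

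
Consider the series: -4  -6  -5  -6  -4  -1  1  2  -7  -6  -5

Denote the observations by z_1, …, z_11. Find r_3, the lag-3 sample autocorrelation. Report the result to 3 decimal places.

-0.450

Mean z̄ = (-4 − 6 − 5 − 6 − 4 − 1 + 1 + 2 − 7 − 6 − 5)/11 = -3.7273
Numerator Σ_{t=1}^{8}(z_t−z̄)(z_{t+3}−z̄) = -41.4959
Denominator Σ(z_t−z̄)² = 92.1818
r_3 = -41.4959 / 92.1818 = -0.450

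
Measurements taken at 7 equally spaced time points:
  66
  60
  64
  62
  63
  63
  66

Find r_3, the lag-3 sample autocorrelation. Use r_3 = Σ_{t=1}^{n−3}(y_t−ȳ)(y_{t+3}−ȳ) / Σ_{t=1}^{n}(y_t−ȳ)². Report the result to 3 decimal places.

-0.221

Mean ȳ = (66 + 60 + 64 + 62 + 63 + 63 + 66)/7 = 63.4286
Deviations from mean: 2.5714, -3.4286, 0.5714, -1.4286, -0.4286, -0.4286, 2.5714
Numerator Σ_{t=1}^{4}(y_t−ȳ)(y_{t+3}−ȳ) = -6.1224
Denominator Σ(y_t−ȳ)² = 27.7143
r_3 = -6.1224 / 27.7143 = -0.221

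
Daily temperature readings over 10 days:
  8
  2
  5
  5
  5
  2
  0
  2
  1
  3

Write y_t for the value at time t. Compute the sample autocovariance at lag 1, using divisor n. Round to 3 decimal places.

Mean ȳ = (8 + 2 + 5 + 5 + 5 + 2 + 0 + 2 + 1 + 3)/10 = 3.3000
Σ_{t=1}^{9}(y_t−ȳ)(y_{t+1}−ȳ) = 7.5100
γ_1 = 7.5100 / 10 = 0.751

0.751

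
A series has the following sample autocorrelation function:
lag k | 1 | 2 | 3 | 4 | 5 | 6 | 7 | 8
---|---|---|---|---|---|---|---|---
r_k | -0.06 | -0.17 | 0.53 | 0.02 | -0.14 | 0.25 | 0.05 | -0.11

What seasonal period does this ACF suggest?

3

The largest autocorrelation is r_3 = 0.53, with a weaker echo at lag 6 (0.25); the remaining lags stay at or below 0.05.
The dominant spike at lag 3 indicates a seasonal period of 3.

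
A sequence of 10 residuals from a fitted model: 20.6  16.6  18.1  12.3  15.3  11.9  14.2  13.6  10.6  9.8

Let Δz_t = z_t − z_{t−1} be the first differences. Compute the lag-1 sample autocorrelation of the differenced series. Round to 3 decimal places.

-0.748

First differences Δz: -4.0, 1.5, -5.8, 3.0, -3.4, 2.3, -0.6, -3.0, -0.8
Mean of differences = -1.2000
Numerator Σ(Δz_t−Δz̄)(Δz_{t+1}−Δz̄) = -55.9400
Denominator Σ(Δz_t−Δz̄)² = 74.7800
r_1(Δz) = -55.9400 / 74.7800 = -0.748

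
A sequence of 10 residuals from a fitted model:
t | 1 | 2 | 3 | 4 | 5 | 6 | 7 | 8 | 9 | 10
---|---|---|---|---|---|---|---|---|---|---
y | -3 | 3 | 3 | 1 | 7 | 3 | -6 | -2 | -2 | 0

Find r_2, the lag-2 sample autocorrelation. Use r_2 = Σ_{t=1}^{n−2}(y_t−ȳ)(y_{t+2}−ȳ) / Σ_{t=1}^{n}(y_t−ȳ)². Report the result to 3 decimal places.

-0.161

Mean ȳ = (-3 + 3 + 3 + 1 + 7 + 3 − 6 − 2 − 2 + 0)/10 = 0.4000
Numerator Σ_{t=1}^{8}(y_t−ȳ)(y_{t+2}−ȳ) = -20.7200
Denominator Σ(y_t−ȳ)² = 128.4000
r_2 = -20.7200 / 128.4000 = -0.161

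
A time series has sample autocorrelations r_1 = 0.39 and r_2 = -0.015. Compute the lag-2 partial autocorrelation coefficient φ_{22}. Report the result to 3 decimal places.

-0.197

φ_{22} = (r_2 − r_1²) / (1 − r_1²)
r_1² = (0.39)² = 0.1521
Numerator = -0.015 − 0.1521 = -0.1671; denominator = 1 − 0.1521 = 0.8479
φ_{22} = -0.1671 / 0.8479 = -0.197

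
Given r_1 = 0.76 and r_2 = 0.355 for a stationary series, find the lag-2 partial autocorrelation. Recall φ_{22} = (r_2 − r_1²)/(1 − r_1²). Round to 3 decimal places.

φ_{22} = (r_2 − r_1²) / (1 − r_1²)
r_1² = (0.76)² = 0.5776
Numerator = 0.355 − 0.5776 = -0.2226; denominator = 1 − 0.5776 = 0.4224
φ_{22} = -0.2226 / 0.4224 = -0.527

-0.527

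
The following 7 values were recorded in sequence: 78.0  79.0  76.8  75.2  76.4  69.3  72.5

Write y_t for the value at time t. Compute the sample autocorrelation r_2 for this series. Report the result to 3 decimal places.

Mean ȳ = (78.0 + 79.0 + 76.8 + 75.2 + 76.4 + 69.3 + 72.5)/7 = 75.3143
Deviations from mean: 2.6857, 3.6857, 1.4857, -0.1143, 1.0857, -6.0143, -2.8143
Numerator Σ_{t=1}^{5}(y_t−ȳ)(y_{t+2}−ȳ) = 2.8139
Denominator Σ(y_t−ȳ)² = 68.2886
r_2 = 2.8139 / 68.2886 = 0.041

0.041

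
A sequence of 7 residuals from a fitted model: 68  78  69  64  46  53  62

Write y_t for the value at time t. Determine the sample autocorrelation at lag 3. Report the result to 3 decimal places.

Mean ȳ = (68 + 78 + 69 + 64 + 46 + 53 + 62)/7 = 62.8571
Σ(y_t−ȳ)(y_{t+3}−ȳ) = (5.8776) + (-255.2653) + (-60.5510) + (-0.9796) = -310.9184
Denominator Σ(y_t−ȳ)² = 676.8571
r_3 = -310.9184 / 676.8571 = -0.459

-0.459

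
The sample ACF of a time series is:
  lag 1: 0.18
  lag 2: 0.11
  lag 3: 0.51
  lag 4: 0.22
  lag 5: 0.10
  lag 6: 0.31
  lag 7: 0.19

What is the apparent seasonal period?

3

The largest autocorrelation is r_3 = 0.51, with a weaker echo at lag 6 (0.31); the remaining lags stay at or below 0.22.
The dominant spike at lag 3 indicates a seasonal period of 3.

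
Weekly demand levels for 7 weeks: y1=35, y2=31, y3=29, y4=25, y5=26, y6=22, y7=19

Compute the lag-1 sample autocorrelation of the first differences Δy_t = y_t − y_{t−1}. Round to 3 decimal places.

-0.575

First differences Δy: -4, -2, -4, 1, -4, -3
Mean of differences = -2.6667
Numerator Σ(Δy_t−Δȳ)(Δy_{t+1}−Δȳ) = -11.1111
Denominator Σ(Δy_t−Δȳ)² = 19.3333
r_1(Δy) = -11.1111 / 19.3333 = -0.575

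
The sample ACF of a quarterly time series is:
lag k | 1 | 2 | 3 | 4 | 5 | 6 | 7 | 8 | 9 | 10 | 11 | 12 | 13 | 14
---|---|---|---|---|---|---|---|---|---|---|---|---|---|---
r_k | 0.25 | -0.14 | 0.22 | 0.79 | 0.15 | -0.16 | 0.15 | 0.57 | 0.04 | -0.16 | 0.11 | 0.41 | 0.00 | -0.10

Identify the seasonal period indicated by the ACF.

The largest autocorrelation is r_4 = 0.79, with weaker echoes at lags 8 (0.57) and 12 (0.41); the remaining lags stay at or below 0.25.
The dominant spike at lag 4 indicates a seasonal period of 4.

4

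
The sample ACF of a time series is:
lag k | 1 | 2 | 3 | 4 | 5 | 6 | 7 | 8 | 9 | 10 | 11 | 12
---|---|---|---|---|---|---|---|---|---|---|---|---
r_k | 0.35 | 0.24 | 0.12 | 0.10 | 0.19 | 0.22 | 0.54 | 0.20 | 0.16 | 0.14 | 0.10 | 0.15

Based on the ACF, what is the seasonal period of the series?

7

The largest autocorrelation is r_7 = 0.54; the remaining lags stay at or below 0.35. The elevated value at lag 1 (0.35), dropping to 0.24 at lag 2, reflects decaying short-term dependence rather than seasonality.
The dominant spike at lag 7 indicates a seasonal period of 7.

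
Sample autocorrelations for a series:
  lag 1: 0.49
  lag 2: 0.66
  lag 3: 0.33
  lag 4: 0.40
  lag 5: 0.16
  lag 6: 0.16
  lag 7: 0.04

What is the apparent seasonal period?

The largest autocorrelation is r_2 = 0.66; the remaining lags stay at or below 0.49.
The dominant spike at lag 2 indicates a seasonal period of 2.

2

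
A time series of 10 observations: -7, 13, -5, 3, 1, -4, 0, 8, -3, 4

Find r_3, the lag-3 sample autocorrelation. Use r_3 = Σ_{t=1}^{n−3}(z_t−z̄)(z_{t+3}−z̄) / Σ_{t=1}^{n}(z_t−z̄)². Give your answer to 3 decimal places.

Mean z̄ = (-7 + 13 − 5 + 3 + 1 − 4 + 0 + 8 − 3 + 4)/10 = 1.0000
Numerator Σ_{t=1}^{7}(z_t−z̄)(z_{t+3}−z̄) = 29.0000
Denominator Σ(z_t−z̄)² = 348.0000
r_3 = 29.0000 / 348.0000 = 0.083

0.083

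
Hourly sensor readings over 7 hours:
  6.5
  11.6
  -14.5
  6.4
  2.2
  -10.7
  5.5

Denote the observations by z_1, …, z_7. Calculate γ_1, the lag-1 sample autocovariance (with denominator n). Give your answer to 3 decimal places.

Mean z̄ = (6.5 + 11.6 − 14.5 + 6.4 + 2.2 − 10.7 + 5.5)/7 = 1.0000
Deviations: 5.5000, 10.6000, -15.5000, 5.4000, 1.2000, -11.7000, 4.5000
Σ_{t=1}^{6}(z_t−z̄)(z_{t+1}−z̄) = -249.9100
γ_1 = -249.9100 / 7 = -35.701

-35.701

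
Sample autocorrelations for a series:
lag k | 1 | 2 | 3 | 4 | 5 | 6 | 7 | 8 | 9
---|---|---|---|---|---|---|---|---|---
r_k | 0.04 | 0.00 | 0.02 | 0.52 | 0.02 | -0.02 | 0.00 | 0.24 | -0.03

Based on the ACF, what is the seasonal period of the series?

4

The largest autocorrelation is r_4 = 0.52, with a weaker echo at lag 8 (0.24); the remaining lags stay at or below 0.04.
The dominant spike at lag 4 indicates a seasonal period of 4.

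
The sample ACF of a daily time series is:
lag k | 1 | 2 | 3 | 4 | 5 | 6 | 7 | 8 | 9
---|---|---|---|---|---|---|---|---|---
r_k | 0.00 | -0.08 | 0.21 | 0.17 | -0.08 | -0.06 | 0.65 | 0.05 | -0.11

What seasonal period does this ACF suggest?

7

The largest autocorrelation is r_7 = 0.65; the remaining lags stay at or below 0.21.
The dominant spike at lag 7 indicates a seasonal period of 7.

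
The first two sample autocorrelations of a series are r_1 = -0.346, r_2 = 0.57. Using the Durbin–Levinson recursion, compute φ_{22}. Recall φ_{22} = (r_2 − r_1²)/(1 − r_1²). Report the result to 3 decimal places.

0.512

φ_{22} = (r_2 − r_1²) / (1 − r_1²)
r_1² = (-0.346)² = 0.119716
Numerator = 0.57 − 0.1197 = 0.4503; denominator = 1 − 0.1197 = 0.8803
φ_{22} = 0.4503 / 0.8803 = 0.512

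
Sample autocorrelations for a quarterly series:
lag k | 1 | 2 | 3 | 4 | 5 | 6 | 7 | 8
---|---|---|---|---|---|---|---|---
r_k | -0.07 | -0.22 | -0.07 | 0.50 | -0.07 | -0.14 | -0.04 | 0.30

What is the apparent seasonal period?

4

The largest autocorrelation is r_4 = 0.50, with a weaker echo at lag 8 (0.30); the remaining lags stay at or below -0.04.
The dominant spike at lag 4 indicates a seasonal period of 4.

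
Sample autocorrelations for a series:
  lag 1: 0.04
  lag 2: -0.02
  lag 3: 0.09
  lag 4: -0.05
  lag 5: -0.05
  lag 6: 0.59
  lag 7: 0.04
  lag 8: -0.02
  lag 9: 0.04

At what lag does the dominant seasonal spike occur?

The largest autocorrelation is r_6 = 0.59; the remaining lags stay at or below 0.09.
The dominant spike at lag 6 indicates a seasonal period of 6.

6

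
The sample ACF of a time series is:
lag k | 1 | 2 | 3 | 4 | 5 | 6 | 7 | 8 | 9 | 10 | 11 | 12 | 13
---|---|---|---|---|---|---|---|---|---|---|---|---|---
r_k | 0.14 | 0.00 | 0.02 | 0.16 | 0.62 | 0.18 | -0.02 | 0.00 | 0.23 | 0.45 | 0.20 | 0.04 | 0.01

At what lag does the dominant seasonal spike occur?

5

The largest autocorrelation is r_5 = 0.62, with a weaker echo at lag 10 (0.45); the remaining lags stay at or below 0.23.
The dominant spike at lag 5 indicates a seasonal period of 5.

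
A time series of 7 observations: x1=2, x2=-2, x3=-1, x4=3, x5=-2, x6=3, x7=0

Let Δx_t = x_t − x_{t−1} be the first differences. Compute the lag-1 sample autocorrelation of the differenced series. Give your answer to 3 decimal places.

-0.640

First differences Δx: -4, 1, 4, -5, 5, -3
Mean of differences = -0.3333
Numerator Σ(Δx_t−Δx̄)(Δx_{t+1}−Δx̄) = -58.4444
Denominator Σ(Δx_t−Δx̄)² = 91.3333
r_1(Δx) = -58.4444 / 91.3333 = -0.640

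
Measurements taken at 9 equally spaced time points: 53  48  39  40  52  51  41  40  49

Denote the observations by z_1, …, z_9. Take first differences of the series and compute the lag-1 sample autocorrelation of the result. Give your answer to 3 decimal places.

First differences Δz: -5, -9, 1, 12, -1, -10, -1, 9
Mean of differences = -0.5000
Numerator Σ(Δz_t−Δz̄)(Δz_{t+1}−Δz̄) = 42.7500
Denominator Σ(Δz_t−Δz̄)² = 432.0000
r_1(Δz) = 42.7500 / 432.0000 = 0.099

0.099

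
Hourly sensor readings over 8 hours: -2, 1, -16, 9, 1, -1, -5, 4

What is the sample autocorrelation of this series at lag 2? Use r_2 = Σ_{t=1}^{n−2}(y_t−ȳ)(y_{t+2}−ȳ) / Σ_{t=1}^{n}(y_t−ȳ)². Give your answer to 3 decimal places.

-0.009

Mean ȳ = (-2 + 1 − 16 + 9 + 1 − 1 − 5 + 4)/8 = -1.1250
Deviations from mean: -0.8750, 2.1250, -14.8750, 10.1250, 2.1250, 0.1250, -3.8750, 5.1250
Σ(y_t−ȳ)(y_{t+2}−ȳ) = (13.0156) + (21.5156) + (-31.6094) + (1.2656) + (-8.2344) + (0.6406) = -3.4063
Denominator Σ(y_t−ȳ)² = 374.8750
r_2 = -3.4063 / 374.8750 = -0.009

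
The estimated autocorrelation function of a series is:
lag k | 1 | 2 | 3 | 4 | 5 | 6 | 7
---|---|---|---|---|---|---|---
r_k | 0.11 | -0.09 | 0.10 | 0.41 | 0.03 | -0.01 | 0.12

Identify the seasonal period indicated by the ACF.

The largest autocorrelation is r_4 = 0.41; the remaining lags stay at or below 0.12.
The dominant spike at lag 4 indicates a seasonal period of 4.

4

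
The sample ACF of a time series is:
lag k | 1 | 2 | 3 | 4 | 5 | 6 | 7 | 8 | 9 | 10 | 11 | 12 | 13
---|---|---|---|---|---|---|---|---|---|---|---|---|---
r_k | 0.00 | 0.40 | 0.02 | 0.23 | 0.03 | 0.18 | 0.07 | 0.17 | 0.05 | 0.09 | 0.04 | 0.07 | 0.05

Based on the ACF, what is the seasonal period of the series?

The largest autocorrelation is r_2 = 0.40, with weaker echoes at lags 4 (0.23), 6 (0.18) and 8 (0.17); the remaining lags stay at or below 0.09.
The dominant spike at lag 2 indicates a seasonal period of 2.

2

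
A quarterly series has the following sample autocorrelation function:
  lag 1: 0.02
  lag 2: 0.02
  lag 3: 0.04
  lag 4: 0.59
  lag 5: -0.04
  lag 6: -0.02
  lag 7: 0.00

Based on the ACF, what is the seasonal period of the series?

4

The largest autocorrelation is r_4 = 0.59; the remaining lags stay at or below 0.04.
The dominant spike at lag 4 indicates a seasonal period of 4.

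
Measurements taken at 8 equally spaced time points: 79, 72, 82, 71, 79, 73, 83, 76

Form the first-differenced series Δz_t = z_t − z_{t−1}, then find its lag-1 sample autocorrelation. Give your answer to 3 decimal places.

-0.853

First differences Δz: -7, 10, -11, 8, -6, 10, -7
Mean of differences = -0.4286
Numerator Σ(Δz_t−Δz̄)(Δz_{t+1}−Δz̄) = -441.4694
Denominator Σ(Δz_t−Δz̄)² = 517.7143
r_1(Δz) = -441.4694 / 517.7143 = -0.853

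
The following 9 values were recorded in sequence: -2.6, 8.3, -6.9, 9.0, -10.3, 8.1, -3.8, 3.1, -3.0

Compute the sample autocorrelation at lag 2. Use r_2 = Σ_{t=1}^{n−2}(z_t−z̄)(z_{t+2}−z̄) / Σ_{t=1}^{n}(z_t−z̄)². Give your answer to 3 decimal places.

Mean z̄ = (-2.6 + 8.3 − 6.9 + 9.0 − 10.3 + 8.1 − 3.8 + 3.1 − 3.0)/9 = 0.2111
Numerator Σ_{t=1}^{7}(z_t−z̄)(z_{t+2}−z̄) = 312.9942
Denominator Σ(z_t−z̄)² = 408.6089
r_2 = 312.9942 / 408.6089 = 0.766

0.766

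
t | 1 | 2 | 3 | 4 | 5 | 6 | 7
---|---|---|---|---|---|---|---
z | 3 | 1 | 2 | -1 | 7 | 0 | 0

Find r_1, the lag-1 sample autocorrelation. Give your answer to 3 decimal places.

Mean z̄ = (3 + 1 + 2 − 1 + 7 + 0 + 0)/7 = 1.7143
Deviations from mean: 1.2857, -0.7143, 0.2857, -2.7143, 5.2857, -1.7143, -1.7143
Σ(z_t−z̄)(z_{t+1}−z̄) = (-0.9184) + (-0.2041) + (-0.7755) + (-14.3469) + (-9.0612) + (2.9388) = -22.3673
Denominator Σ(z_t−z̄)² = 43.4286
r_1 = -22.3673 / 43.4286 = -0.515

-0.515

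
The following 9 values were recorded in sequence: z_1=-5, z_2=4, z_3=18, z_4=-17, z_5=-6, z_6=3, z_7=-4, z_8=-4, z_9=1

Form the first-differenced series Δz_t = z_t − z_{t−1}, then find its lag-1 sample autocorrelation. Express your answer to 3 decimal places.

-0.399

First differences Δz: 9, 14, -35, 11, 9, -7, 0, 5
Mean of differences = 0.7500
Numerator Σ(Δz_t−Δz̄)(Δz_{t+1}−Δz̄) = -707.5625
Denominator Σ(Δz_t−Δz̄)² = 1773.5000
r_1(Δz) = -707.5625 / 1773.5000 = -0.399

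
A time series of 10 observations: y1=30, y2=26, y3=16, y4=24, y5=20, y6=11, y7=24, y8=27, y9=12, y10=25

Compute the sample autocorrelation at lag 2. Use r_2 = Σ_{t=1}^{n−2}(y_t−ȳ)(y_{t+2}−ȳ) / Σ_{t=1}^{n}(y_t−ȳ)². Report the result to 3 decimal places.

-0.314

Mean ȳ = (30 + 26 + 16 + 24 + 20 + 11 + 24 + 27 + 12 + 25)/10 = 21.5000
Numerator Σ_{t=1}^{8}(y_t−ȳ)(y_{t+2}−ȳ) = -119.5000
Denominator Σ(y_t−ȳ)² = 380.5000
r_2 = -119.5000 / 380.5000 = -0.314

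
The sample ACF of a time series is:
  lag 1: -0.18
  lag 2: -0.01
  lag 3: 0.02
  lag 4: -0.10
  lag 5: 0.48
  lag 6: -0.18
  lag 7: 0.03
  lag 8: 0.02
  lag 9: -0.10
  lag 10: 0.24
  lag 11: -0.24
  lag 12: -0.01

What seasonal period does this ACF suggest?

5

The largest autocorrelation is r_5 = 0.48, with a weaker echo at lag 10 (0.24); the remaining lags stay at or below 0.03.
The dominant spike at lag 5 indicates a seasonal period of 5.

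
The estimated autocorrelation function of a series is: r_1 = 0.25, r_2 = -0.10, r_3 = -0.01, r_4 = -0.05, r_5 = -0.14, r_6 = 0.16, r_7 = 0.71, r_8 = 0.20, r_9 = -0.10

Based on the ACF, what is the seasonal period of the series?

7

The largest autocorrelation is r_7 = 0.71; the remaining lags stay at or below 0.25.
The dominant spike at lag 7 indicates a seasonal period of 7.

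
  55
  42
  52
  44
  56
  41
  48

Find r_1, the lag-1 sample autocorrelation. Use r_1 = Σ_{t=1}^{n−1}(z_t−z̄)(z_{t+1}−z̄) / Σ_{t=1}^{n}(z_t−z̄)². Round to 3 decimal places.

-0.735

Mean z̄ = (55 + 42 + 52 + 44 + 56 + 41 + 48)/7 = 48.2857
Deviations from mean: 6.7143, -6.2857, 3.7143, -4.2857, 7.7143, -7.2857, -0.2857
Σ(z_t−z̄)(z_{t+1}−z̄) = (-42.2041) + (-23.3469) + (-15.9184) + (-33.0612) + (-56.2041) + (2.0816) = -168.6531
Denominator Σ(z_t−z̄)² = 229.4286
r_1 = -168.6531 / 229.4286 = -0.735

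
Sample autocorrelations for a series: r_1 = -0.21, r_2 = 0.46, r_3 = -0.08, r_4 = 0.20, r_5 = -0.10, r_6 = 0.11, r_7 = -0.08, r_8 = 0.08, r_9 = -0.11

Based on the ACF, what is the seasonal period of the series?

2

The largest autocorrelation is r_2 = 0.46, with a weaker echo at lag 4 (0.20); the remaining lags stay at or below 0.11.
The dominant spike at lag 2 indicates a seasonal period of 2.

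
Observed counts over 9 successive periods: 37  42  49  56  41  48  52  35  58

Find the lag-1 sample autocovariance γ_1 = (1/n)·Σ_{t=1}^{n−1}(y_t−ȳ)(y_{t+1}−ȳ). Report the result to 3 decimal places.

-21.405

Mean ȳ = (37 + 42 + 49 + 56 + 41 + 48 + 52 + 35 + 58)/9 = 46.4444
Σ_{t=1}^{8}(y_t−ȳ)(y_{t+1}−ȳ) = -192.6420
γ_1 = -192.6420 / 9 = -21.405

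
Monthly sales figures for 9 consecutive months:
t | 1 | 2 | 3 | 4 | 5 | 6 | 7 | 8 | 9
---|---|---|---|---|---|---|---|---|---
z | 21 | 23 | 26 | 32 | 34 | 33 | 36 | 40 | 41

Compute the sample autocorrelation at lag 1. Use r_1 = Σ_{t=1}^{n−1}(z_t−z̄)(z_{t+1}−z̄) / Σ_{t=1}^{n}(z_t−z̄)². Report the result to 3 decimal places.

0.652

Mean z̄ = (21 + 23 + 26 + 32 + 34 + 33 + 36 + 40 + 41)/9 = 31.7778
Numerator Σ_{t=1}^{8}(z_t−z̄)(z_{t+1}−z̄) = 262.9506
Denominator Σ(z_t−z̄)² = 403.5556
r_1 = 262.9506 / 403.5556 = 0.652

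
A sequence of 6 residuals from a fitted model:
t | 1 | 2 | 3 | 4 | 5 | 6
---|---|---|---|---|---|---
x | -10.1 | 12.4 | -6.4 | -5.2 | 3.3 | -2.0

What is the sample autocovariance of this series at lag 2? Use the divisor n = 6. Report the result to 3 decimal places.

-4.930

Mean x̄ = (-10.1 + 12.4 − 6.4 − 5.2 + 3.3 − 2.0)/6 = -1.3333
Deviations: -8.7667, 13.7333, -5.0667, -3.8667, 4.6333, -0.6667
Σ_{t=1}^{4}(x_t−x̄)(x_{t+2}−x̄) = -29.5822
γ_2 = -29.5822 / 6 = -4.930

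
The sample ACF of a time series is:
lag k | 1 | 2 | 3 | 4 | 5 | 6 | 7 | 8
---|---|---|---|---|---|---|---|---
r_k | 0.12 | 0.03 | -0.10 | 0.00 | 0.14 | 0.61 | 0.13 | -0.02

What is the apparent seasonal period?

6

The largest autocorrelation is r_6 = 0.61; the remaining lags stay at or below 0.14.
The dominant spike at lag 6 indicates a seasonal period of 6.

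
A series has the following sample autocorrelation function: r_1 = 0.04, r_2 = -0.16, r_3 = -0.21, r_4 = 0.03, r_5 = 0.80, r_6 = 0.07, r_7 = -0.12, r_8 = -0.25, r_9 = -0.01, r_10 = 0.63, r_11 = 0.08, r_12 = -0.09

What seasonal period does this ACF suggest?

The largest autocorrelation is r_5 = 0.80, with a weaker echo at lag 10 (0.63); the remaining lags stay at or below 0.08.
The dominant spike at lag 5 indicates a seasonal period of 5.

5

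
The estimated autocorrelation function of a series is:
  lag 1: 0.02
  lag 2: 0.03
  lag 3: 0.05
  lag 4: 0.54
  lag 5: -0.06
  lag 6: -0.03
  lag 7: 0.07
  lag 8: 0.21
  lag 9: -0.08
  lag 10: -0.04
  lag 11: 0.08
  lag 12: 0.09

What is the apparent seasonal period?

4

The largest autocorrelation is r_4 = 0.54, with a weaker echo at lag 8 (0.21); the remaining lags stay at or below 0.09.
The dominant spike at lag 4 indicates a seasonal period of 4.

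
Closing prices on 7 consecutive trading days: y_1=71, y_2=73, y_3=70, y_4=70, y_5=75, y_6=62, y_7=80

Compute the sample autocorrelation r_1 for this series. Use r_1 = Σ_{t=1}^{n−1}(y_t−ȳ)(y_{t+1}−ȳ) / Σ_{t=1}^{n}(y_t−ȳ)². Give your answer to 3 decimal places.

Mean ȳ = (71 + 73 + 70 + 70 + 75 + 62 + 80)/7 = 71.5714
Deviations from mean: -0.5714, 1.4286, -1.5714, -1.5714, 3.4286, -9.5714, 8.4286
Σ(y_t−ȳ)(y_{t+1}−ȳ) = (-0.8163) + (-2.2449) + (2.4694) + (-5.3878) + (-32.8163) + (-80.6735) = -119.4694
Denominator Σ(y_t−ȳ)² = 181.7143
r_1 = -119.4694 / 181.7143 = -0.657

-0.657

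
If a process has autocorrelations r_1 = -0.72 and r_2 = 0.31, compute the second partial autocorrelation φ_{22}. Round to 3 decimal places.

-0.433

φ_{22} = (r_2 − r_1²) / (1 − r_1²)
r_1² = (-0.72)² = 0.5184
Numerator = 0.31 − 0.5184 = -0.2084; denominator = 1 − 0.5184 = 0.4816
φ_{22} = -0.2084 / 0.4816 = -0.433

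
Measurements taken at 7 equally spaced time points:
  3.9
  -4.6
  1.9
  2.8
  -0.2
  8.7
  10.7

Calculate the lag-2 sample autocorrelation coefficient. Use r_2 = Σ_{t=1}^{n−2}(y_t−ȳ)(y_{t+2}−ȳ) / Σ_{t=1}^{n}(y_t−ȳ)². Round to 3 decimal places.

Mean ȳ = (3.9 − 4.6 + 1.9 + 2.8 − 0.2 + 8.7 + 10.7)/7 = 3.3143
Deviations from mean: 0.5857, -7.9143, -1.4143, -0.5143, -3.5143, 5.3857, 7.3857
Σ(y_t−ȳ)(y_{t+2}−ȳ) = (-0.8284) + (4.0702) + (4.9702) + (-2.7698) + (-25.9555) = -20.5133
Denominator Σ(y_t−ȳ)² = 161.1486
r_2 = -20.5133 / 161.1486 = -0.127

-0.127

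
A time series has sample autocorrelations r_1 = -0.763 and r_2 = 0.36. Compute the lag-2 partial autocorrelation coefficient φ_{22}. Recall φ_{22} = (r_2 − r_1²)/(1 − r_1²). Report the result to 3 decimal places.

φ_{22} = (r_2 − r_1²) / (1 − r_1²)
r_1² = (-0.763)² = 0.582169
Numerator = 0.36 − 0.5822 = -0.2222; denominator = 1 − 0.5822 = 0.4178
φ_{22} = -0.2222 / 0.4178 = -0.532

-0.532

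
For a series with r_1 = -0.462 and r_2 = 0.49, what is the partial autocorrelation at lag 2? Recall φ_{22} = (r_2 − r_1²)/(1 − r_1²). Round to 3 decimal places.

φ_{22} = (r_2 − r_1²) / (1 − r_1²)
r_1² = (-0.462)² = 0.213444
Numerator = 0.49 − 0.2134 = 0.2766; denominator = 1 − 0.2134 = 0.7866
φ_{22} = 0.2766 / 0.7866 = 0.352

0.352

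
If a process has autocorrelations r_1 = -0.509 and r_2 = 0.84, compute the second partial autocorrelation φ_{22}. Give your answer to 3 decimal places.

0.784

φ_{22} = (r_2 − r_1²) / (1 − r_1²)
r_1² = (-0.509)² = 0.259081
Numerator = 0.84 − 0.2591 = 0.5809; denominator = 1 − 0.2591 = 0.7409
φ_{22} = 0.5809 / 0.7409 = 0.784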